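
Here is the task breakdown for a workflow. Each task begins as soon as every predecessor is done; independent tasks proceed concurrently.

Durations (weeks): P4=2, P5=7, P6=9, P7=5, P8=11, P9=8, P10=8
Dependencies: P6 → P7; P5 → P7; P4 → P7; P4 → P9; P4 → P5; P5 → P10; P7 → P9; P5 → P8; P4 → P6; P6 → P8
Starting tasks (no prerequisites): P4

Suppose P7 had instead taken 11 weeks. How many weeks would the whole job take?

30

Baseline: P4→P6→P7→P9 = 2+9+5+8 = 24 → 24 weeks.
P7 lies on that path, so at 11 weeks the path becomes 30 weeks.
No other chain overtakes it, so the finish is 30 weeks.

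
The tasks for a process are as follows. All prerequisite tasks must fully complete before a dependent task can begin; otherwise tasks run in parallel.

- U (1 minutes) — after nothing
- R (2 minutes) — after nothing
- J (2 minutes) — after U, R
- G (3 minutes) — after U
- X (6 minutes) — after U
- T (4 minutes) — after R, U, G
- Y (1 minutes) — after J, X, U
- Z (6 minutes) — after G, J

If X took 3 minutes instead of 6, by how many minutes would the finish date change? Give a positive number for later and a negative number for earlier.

0

Actual critical path: U→G→Z = 1+3+6 = 10 ⇒ 10 minutes.
The longest path through X is only 8 minutes, so X has float 2.
No other chain overtakes it, so the finish is 10 minutes.
Change in finish: 10 − 10 = +0 minutes.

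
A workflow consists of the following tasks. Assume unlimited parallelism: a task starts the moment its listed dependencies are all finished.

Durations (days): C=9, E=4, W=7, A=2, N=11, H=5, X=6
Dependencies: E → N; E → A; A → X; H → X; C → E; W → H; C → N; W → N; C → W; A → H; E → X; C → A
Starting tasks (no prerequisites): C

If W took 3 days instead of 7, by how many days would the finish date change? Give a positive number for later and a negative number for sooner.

-1

Critical path before the change: C→W→N = 9+7+11 = 27 giving 27 days.
W is on the critical path; changing it to 3 makes that path 23 days.
The binding chain switches to C→E→A→H→X = 9+4+2+5+6 = 26; finish 26 days.
Change in finish: 26 − 27 = -1 days.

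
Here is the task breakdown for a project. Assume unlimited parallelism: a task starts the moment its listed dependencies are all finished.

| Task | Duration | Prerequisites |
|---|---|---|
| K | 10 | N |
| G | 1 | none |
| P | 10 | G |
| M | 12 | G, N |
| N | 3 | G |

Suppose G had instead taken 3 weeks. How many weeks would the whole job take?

Baseline: G→N→M = 1+3+12 = 16 → 16 weeks.
Since G is critical, the +2 change carries straight to that chain (now 18 weeks).
The critical path is still G→N→M; finish is now 18 weeks.

18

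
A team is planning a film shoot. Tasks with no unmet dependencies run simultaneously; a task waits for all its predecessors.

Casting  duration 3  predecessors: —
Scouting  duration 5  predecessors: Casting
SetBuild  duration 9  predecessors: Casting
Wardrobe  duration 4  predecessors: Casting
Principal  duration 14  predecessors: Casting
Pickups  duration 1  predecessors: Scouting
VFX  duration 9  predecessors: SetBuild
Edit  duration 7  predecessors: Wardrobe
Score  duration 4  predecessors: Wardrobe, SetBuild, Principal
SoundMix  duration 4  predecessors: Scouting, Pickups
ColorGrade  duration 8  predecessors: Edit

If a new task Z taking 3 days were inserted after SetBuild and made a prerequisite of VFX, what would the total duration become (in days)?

24

Originally the job takes 22 days.
With Z inserted, VFX now waits for max(SetBuild, Z).
New critical path: Casting→SetBuild→Z→VFX = 3+9+3+9 = 24 ⇒ 24 days.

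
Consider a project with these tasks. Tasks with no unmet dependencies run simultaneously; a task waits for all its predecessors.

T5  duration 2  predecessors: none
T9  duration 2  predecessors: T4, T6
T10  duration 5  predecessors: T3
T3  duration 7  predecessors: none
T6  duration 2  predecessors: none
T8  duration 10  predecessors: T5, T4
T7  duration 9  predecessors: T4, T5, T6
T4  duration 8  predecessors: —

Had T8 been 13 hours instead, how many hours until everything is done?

Baseline: T4→T8 = 8+10 = 18 → 18 hours.
Since T8 is critical, the +3 change carries straight to that chain (now 21 hours).
No other chain overtakes it, so the finish is 21 hours.

21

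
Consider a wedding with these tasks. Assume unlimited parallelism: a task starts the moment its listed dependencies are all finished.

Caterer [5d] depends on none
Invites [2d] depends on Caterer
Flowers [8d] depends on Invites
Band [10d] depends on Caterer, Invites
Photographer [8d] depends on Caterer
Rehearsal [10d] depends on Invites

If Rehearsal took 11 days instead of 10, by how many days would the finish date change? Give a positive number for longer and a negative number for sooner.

Baseline: Caterer→Invites→Rehearsal = 5+2+10 = 17 → 17 days.
Rehearsal lies on that path, so at 11 days the path becomes 18 days.
That remains the longest chain; total 18 days.
Change in finish: 18 − 17 = +1 days.

1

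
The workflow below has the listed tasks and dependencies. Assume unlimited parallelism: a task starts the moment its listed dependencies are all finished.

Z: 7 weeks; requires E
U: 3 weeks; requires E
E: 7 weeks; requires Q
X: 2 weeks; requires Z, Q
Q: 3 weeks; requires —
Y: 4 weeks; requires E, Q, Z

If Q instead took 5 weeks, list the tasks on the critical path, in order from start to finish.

Q, E, Z, Y

Actual critical path: Q→E→Z→Y = 3+7+7+4 = 21 ⇒ 21 weeks.
Since Q is critical, the +2 change carries straight to that chain (now 23 weeks).
That remains the longest chain; total 23 weeks.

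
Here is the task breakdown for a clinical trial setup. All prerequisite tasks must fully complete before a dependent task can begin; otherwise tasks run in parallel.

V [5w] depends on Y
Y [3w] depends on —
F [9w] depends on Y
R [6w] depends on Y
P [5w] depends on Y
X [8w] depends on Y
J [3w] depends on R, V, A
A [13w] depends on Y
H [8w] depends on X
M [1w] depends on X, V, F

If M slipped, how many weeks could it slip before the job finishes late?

6

Y→X→H = 3+8+8 = 19 sets the makespan at 19 weeks.
Longest path through M: 13 weeks (earliest finish 13, latest finish 19).
Slack of M = 18 − 12 = 6 weeks.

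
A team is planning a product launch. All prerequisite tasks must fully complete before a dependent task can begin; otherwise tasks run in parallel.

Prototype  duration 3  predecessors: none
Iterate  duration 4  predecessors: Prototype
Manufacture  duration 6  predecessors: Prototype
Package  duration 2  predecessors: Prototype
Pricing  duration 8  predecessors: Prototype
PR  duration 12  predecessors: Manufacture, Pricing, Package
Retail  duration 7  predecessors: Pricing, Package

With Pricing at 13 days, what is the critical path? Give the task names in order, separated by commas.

Prototype, Pricing, PR

The binding path is Prototype→Pricing→PR = 3+8+12 = 23; finish at 23 days.
Pricing is on the critical path; changing it to 13 makes that path 28 days.
No other chain overtakes it, so the finish is 28 days.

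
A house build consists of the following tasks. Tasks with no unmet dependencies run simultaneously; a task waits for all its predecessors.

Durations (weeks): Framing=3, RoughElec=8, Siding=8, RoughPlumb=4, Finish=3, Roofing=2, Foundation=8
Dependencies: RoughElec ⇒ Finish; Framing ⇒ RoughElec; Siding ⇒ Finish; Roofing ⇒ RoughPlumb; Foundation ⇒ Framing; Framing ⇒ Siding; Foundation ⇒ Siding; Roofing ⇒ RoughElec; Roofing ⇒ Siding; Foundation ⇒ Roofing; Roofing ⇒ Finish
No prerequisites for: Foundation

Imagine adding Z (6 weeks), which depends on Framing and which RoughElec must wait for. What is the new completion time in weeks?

Originally the project takes 22 weeks.
With Z inserted, RoughElec now waits for max(Roofing, Framing, Z).
New critical path: Foundation→Framing→Z→RoughElec→Finish = 8+3+6+8+3 = 28 ⇒ 28 weeks.

28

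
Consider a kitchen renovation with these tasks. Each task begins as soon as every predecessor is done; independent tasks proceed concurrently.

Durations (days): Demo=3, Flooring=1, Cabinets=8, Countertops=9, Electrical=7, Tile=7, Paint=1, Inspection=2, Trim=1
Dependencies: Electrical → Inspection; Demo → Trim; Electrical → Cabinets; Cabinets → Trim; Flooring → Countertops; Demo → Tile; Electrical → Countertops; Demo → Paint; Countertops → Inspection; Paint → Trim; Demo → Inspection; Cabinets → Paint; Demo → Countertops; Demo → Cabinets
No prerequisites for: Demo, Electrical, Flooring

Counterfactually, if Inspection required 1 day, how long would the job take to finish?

Critical path before the change: Electrical→Countertops→Inspection = 7+9+2 = 18 giving 18 days.
Inspection lies on that path, so at 1 day the path becomes 17 days.
Now Electrical→Cabinets→Paint→Trim = 7+8+1+1 = 17 is longest, so the finish becomes 17 days.

17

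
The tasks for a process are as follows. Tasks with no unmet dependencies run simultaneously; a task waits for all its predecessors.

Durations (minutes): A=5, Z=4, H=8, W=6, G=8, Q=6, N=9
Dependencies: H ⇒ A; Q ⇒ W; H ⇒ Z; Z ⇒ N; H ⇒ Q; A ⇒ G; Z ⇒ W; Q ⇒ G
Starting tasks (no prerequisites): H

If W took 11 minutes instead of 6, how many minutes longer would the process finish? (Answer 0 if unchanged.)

Critical path before the change: H→Q→G = 8+6+8 = 22 giving 22 minutes.
W has 2 minutes of float (longest path through it is 20).
Now H→Q→W = 8+6+11 = 25 is longest, so the finish becomes 25 minutes.
Change in finish: 25 − 22 = +3 minutes.

3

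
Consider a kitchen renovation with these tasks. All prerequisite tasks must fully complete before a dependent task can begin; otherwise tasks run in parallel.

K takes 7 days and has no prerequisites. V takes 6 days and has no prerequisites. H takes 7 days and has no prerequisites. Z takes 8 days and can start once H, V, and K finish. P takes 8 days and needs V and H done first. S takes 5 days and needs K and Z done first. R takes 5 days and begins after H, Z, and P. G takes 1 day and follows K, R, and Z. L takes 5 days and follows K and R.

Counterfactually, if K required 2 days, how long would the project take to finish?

Actual critical path: K→Z→R→L = 7+8+5+5 = 25 ⇒ 25 days.
K lies on that path, so at 2 days the path becomes 20 days.
Now H→Z→R→L = 7+8+5+5 = 25 is longest, so the finish becomes 25 days.

25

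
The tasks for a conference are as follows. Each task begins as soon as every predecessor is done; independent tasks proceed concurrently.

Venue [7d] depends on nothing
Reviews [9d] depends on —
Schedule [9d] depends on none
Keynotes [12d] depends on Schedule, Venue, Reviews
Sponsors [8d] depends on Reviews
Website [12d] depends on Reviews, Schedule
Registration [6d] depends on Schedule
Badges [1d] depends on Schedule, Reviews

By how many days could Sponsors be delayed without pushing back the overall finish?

Critical path: Reviews→Keynotes = 9+12 = 21, so the finish is 21 days.
Longest path through Sponsors: 17 days (earliest finish 17, latest finish 21).
Slack of Sponsors = 13 − 9 = 4 days.

4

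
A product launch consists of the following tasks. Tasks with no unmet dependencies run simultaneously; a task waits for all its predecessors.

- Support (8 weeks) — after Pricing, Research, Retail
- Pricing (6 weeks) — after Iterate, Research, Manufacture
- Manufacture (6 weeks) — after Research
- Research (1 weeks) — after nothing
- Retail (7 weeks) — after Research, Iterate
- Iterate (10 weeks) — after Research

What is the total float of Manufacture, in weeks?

Research→Iterate→Retail→Support = 1+10+7+8 = 26 sets the makespan at 26 weeks.
Manufacture finishes as early as 7 and must finish by 12.
Slack of Manufacture = 6 − 1 = 5 weeks.

5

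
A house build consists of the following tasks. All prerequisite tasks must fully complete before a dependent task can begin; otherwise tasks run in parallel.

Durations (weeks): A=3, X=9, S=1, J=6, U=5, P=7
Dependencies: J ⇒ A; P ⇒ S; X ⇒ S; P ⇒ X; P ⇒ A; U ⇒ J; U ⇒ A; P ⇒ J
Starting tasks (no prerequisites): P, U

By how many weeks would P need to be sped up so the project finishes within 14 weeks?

Current finish: 17 weeks; target: 14.
P is on every critical path, so each week cut from P cuts the finish by one (this holds down to a finish of 14).
Need 17 − 14 = 3 weeks off P → P becomes 4 weeks, finish becomes 14.

3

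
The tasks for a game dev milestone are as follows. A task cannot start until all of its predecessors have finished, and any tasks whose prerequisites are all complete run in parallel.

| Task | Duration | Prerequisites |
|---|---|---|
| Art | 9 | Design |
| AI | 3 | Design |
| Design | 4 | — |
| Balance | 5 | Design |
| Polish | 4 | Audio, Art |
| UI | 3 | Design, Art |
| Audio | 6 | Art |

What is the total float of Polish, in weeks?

0

Critical path: Design→Art→Audio→Polish = 4+9+6+4 = 23, so the finish is 23 weeks.
Longest path through Polish: 23 weeks (earliest finish 23, latest finish 23).
So Polish can slip 23 − 23 = 0 weeks.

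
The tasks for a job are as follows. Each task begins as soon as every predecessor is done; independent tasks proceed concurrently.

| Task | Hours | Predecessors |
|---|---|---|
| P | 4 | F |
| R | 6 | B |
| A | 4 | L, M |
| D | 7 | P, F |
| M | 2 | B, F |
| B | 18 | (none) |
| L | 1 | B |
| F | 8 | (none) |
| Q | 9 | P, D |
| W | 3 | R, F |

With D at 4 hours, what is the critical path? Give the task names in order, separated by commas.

Actual critical path: F→P→D→Q = 8+4+7+9 = 28 ⇒ 28 hours.
D lies on that path, so at 4 hours the path becomes 25 hours.
Now B→R→W = 18+6+3 = 27 is longest, so the finish becomes 27 hours.

B, R, W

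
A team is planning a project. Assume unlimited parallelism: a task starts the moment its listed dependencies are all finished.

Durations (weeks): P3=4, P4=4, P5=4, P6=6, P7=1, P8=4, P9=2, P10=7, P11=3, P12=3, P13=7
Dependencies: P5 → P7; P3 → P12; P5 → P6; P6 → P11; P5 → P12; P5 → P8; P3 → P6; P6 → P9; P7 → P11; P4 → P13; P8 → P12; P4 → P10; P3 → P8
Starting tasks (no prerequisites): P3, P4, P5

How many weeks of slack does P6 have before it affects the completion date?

0

The longest chain is P3→P6→P11 = 4+6+3 = 13; overall finish 13 weeks.
Longest path through P6: 13 weeks (earliest finish 10, latest finish 10).
Float = 13 − 13 = 0.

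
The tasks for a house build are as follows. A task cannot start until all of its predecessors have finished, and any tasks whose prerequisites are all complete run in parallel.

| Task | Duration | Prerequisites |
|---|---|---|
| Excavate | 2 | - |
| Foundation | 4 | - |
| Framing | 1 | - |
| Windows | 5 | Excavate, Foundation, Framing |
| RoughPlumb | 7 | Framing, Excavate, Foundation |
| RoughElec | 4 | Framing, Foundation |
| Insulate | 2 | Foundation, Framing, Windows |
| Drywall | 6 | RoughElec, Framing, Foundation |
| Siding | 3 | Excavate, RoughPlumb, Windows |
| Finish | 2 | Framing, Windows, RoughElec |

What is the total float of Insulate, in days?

3

The longest chain is Foundation→RoughPlumb→Siding = 4+7+3 = 14; overall finish 14 days.
Longest path through Insulate: 11 days (earliest finish 11, latest finish 14).
So Insulate can slip 14 − 11 = 3 days.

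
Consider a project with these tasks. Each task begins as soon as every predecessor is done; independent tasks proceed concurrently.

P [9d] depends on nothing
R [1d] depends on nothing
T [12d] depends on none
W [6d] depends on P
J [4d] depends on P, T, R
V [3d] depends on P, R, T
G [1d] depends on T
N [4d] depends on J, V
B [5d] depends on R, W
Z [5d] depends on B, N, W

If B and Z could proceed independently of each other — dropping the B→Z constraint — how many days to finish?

With the dependency in place, P→W→B→Z = 9+6+5+5 = 25 sets the finish at 25 days.
Dropping B→Z doesn't change Z's earliest start (20); another predecessor still binds.
The longest chain is now T→J→N→Z = 12+4+4+5 = 25, so the plan takes 25 days.

25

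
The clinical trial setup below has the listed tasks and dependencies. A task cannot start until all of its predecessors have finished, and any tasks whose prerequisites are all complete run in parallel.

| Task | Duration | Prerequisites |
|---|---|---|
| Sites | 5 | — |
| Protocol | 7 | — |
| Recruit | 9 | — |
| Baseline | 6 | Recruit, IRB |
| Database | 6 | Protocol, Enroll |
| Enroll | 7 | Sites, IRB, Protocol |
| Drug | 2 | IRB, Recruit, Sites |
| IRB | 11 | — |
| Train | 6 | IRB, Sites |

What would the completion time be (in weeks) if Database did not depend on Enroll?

18

With the dependency in place, IRB→Enroll→Database = 11+7+6 = 24 sets the finish at 24 weeks.
Without Enroll→Database, Database's earliest start moves from 18 to 7.
New critical path: IRB→Enroll = 11+7 = 18 ⇒ 18 weeks.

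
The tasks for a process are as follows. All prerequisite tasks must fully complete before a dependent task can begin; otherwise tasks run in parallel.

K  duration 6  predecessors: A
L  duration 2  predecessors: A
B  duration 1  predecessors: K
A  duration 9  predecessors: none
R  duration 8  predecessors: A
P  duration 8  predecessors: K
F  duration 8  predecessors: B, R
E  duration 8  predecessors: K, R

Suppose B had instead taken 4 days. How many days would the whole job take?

27

Actual critical path: A→R→E = 9+8+8 = 25 ⇒ 25 days.
The longest path through B is only 24 days, so B has float 1.
Now A→K→B→F = 9+6+4+8 = 27 is longest, so the finish becomes 27 days.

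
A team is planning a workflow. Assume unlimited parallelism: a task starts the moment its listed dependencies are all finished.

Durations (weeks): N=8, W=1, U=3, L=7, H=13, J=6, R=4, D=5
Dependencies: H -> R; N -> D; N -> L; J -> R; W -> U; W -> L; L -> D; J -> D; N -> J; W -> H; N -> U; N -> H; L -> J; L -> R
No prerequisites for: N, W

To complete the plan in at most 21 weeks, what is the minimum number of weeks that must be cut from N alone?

5

Current finish: 26 weeks; target: 21.
N is on every critical path, so each week cut from N cuts the finish by one (this holds down to a finish of 19).
Need 26 − 21 = 5 weeks off N → N becomes 3 weeks, finish becomes 21.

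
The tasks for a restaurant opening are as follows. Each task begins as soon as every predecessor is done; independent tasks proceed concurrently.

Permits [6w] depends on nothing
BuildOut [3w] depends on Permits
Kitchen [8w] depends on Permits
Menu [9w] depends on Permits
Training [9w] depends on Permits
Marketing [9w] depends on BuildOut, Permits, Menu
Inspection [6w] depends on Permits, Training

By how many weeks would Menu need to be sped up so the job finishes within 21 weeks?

3

Current finish: 24 weeks; target: 21.
Menu is on every critical path, so each week cut from Menu cuts the finish by one (this holds down to a finish of 21).
Need 24 − 21 = 3 weeks off Menu → Menu becomes 6 weeks, finish becomes 21.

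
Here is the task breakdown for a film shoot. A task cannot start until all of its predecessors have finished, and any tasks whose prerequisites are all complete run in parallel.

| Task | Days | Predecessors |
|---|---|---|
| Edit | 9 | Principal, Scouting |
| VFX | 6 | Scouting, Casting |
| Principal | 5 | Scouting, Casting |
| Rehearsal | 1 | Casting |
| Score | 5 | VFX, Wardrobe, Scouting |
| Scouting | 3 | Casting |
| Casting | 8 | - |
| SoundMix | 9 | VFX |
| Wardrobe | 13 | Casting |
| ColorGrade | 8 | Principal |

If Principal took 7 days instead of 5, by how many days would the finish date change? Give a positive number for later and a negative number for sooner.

Critical path before the change: Casting→Scouting→VFX→SoundMix = 8+3+6+9 = 26 giving 26 days.
Principal has 1 day of float (longest path through it is 25).
The binding chain switches to Casting→Scouting→Principal→Edit = 8+3+7+9 = 27; finish 27 days.
Change in finish: 27 − 26 = +1 days.

1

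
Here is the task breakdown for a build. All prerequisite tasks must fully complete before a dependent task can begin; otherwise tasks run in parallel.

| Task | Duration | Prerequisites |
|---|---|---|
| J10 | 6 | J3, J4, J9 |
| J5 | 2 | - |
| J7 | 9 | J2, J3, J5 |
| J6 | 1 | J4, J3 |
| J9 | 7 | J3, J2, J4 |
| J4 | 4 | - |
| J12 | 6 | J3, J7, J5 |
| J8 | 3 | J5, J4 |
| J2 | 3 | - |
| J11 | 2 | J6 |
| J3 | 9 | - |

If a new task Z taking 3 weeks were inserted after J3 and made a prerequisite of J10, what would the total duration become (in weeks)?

Originally the plan takes 24 weeks.
With Z inserted, J10 now waits for max(J3, J4, J9, Z).
New critical path: J3→J7→J12 = 9+9+6 = 24 ⇒ 24 weeks.

24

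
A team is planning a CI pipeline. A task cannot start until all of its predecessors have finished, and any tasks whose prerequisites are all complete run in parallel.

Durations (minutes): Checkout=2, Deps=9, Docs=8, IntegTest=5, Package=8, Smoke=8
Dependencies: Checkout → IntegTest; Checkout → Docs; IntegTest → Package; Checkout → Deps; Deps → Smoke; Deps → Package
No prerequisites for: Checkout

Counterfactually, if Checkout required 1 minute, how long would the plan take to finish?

Critical path before the change: Checkout→Deps→Package = 2+9+8 = 19 giving 19 minutes.
Checkout lies on that path, so at 1 minute the path becomes 18 minutes.
The critical path is still Checkout→Deps→Package; finish is now 18 minutes.

18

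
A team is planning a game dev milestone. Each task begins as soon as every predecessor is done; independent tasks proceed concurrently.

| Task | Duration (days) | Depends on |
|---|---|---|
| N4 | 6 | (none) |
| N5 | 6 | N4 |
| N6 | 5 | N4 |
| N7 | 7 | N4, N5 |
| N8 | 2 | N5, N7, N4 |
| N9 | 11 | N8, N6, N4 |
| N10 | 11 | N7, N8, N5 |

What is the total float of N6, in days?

N4→N5→N7→N8→N9 = 6+6+7+2+11 = 32 sets the makespan at 32 days.
N6 finishes as early as 11 and must finish by 21.
So N6 can slip 21 − 11 = 10 days.

10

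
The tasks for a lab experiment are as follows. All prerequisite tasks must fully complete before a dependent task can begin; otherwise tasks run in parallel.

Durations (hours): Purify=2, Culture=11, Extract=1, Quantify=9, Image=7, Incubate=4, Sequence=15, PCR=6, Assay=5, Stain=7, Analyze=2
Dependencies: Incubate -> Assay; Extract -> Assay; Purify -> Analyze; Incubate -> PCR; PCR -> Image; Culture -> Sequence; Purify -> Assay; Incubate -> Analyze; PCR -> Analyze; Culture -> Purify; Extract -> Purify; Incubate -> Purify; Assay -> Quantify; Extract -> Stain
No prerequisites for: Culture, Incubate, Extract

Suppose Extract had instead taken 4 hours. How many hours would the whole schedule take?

27

Baseline: Culture→Purify→Assay→Quantify = 11+2+5+9 = 27 → 27 hours.
Extract has 10 hours of float (longest path through it is 17).
That remains the longest chain; total 27 hours.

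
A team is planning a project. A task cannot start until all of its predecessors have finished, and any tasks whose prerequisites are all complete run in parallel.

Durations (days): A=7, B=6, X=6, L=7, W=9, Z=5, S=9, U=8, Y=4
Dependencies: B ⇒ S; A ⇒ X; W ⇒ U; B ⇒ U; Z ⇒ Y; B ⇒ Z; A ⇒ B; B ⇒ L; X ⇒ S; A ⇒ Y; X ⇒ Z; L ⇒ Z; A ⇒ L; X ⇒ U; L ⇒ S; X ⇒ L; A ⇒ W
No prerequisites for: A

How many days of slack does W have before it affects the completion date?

5

A→B→L→Z→Y = 7+6+7+5+4 = 29 sets the makespan at 29 days.
W finishes as early as 16 and must finish by 21.
So W can slip 21 − 16 = 5 days.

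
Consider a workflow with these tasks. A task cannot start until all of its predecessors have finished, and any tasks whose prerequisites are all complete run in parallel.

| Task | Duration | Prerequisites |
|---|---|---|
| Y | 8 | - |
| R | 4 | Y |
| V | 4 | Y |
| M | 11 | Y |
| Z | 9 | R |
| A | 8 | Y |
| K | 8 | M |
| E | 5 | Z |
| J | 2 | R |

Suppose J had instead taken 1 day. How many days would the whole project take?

Critical path before the change: Y→M→K = 8+11+8 = 27 giving 27 days.
J is off the critical path — its longest chain is 14 days, giving 13 of slack.
That remains the longest chain; total 27 days.

27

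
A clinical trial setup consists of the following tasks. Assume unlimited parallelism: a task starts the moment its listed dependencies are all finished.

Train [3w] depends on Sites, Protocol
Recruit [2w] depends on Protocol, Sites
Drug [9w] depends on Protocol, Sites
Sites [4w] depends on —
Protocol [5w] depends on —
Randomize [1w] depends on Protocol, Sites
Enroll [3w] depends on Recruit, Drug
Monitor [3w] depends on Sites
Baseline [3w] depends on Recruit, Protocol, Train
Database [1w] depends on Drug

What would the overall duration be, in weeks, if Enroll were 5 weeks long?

19

As given, the longest chain is Protocol→Drug→Enroll = 5+9+3 = 17, so the finish is 17 weeks.
Since Enroll is critical, the +2 change carries straight to that chain (now 19 weeks).
The critical path is still Protocol→Drug→Enroll; finish is now 19 weeks.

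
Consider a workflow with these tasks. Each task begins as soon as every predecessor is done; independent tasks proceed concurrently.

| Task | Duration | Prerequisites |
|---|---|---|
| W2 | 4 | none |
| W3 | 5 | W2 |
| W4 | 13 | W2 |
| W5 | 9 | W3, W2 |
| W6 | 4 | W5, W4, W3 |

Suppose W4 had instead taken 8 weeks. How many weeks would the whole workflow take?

22

The binding path is W2→W3→W5→W6 = 4+5+9+4 = 22; finish at 22 weeks.
The longest path through W4 is only 21 weeks, so W4 has float 1.
The critical path is still W2→W3→W5→W6; finish is now 22 weeks.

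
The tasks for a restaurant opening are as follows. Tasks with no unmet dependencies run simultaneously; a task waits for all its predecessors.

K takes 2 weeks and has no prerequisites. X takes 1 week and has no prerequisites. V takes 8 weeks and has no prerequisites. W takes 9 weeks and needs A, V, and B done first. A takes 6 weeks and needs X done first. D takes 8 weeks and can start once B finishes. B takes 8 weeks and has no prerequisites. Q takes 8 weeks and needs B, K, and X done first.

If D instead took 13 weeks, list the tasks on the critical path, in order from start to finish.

B, D

Actual critical path: B→W = 8+9 = 17 ⇒ 17 weeks.
D has 1 week of float (longest path through it is 16).
New critical path: B→D = 8+13 = 21 ⇒ 21 weeks.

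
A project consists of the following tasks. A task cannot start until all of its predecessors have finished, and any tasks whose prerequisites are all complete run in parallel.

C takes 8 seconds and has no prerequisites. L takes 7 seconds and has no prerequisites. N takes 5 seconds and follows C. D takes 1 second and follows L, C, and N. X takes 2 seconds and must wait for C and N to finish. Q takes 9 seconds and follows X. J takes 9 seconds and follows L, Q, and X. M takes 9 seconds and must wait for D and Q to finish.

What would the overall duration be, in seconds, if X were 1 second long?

Critical path before the change: C→N→X→Q→J = 8+5+2+9+9 = 33 giving 33 seconds.
Since X is critical, the -1 change carries straight to that chain (now 32 seconds).
No other chain overtakes it, so the finish is 32 seconds.

32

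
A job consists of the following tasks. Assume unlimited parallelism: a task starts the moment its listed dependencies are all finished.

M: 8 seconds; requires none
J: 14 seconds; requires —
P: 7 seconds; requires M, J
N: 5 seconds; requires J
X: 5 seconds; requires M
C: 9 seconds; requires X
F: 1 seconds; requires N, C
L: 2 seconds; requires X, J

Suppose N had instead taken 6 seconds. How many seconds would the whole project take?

As given, the longest chain is M→X→C→F = 8+5+9+1 = 23, so the finish is 23 seconds.
N has 3 seconds of float (longest path through it is 20).
The critical path is still M→X→C→F; finish is now 23 seconds.

23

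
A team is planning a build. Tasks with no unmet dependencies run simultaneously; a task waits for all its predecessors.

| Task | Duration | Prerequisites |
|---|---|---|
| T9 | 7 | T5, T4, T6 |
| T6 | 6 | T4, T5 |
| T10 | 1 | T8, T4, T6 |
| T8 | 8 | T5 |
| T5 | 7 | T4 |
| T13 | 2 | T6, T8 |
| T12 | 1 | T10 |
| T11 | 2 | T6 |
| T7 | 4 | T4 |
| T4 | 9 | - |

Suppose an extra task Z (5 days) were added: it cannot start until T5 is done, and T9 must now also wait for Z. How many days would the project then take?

29

Originally the project takes 29 days.
With Z inserted, T9 now waits for max(T5, T4, T6, Z).
New critical path: T4→T5→T6→T9 = 9+7+6+7 = 29 ⇒ 29 days.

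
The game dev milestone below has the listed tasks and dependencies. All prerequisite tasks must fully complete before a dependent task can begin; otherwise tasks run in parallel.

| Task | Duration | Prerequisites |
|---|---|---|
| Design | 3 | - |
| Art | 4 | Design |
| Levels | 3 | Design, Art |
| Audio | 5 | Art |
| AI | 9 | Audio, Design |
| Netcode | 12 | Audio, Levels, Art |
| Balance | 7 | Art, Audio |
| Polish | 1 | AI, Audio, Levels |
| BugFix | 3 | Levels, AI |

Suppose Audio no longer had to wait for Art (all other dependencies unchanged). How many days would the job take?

With the dependency in place, Design→Art→Audio→AI→BugFix = 3+4+5+9+3 = 24 sets the finish at 24 days.
Without Art→Audio, Audio's earliest start moves from 7 to 0.
After: Design→Art→Levels→Netcode = 3+4+3+12 = 22 → 22 days.

22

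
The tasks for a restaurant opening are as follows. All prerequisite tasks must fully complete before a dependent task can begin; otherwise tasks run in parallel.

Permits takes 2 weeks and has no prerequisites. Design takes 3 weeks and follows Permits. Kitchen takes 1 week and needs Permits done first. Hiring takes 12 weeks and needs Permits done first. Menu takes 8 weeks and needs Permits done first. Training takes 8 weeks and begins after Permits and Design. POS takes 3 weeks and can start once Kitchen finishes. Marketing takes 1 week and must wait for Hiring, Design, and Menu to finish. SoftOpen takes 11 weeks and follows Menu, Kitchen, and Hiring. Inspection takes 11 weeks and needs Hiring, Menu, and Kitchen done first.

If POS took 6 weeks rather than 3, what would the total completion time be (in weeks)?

Baseline: Permits→Hiring→SoftOpen = 2+12+11 = 25 → 25 weeks.
POS has 19 weeks of float (longest path through it is 6).
No other chain overtakes it, so the finish is 25 weeks.

25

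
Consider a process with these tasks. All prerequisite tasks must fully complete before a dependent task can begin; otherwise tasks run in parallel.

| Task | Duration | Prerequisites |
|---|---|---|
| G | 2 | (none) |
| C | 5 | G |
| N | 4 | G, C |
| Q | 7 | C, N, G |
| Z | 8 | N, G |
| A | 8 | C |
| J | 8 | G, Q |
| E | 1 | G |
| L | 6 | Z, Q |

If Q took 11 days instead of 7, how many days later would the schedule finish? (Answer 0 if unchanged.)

The binding path is G→C→N→Q→J = 2+5+4+7+8 = 26; finish at 26 days.
Q lies on that path, so at 11 days the path becomes 30 days.
That remains the longest chain; total 30 days.
Change in finish: 30 − 26 = +4 days.

4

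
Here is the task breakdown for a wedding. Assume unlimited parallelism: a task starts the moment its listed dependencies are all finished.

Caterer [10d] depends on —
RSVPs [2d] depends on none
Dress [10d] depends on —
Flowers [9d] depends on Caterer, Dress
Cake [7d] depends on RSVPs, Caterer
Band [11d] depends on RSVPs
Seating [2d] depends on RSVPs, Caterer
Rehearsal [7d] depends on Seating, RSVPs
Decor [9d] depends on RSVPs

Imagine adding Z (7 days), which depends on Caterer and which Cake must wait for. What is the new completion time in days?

Originally the plan takes 19 days.
With Z inserted, Cake now waits for max(RSVPs, Caterer, Z).
New critical path: Caterer→Z→Cake = 10+7+7 = 24 ⇒ 24 days.

24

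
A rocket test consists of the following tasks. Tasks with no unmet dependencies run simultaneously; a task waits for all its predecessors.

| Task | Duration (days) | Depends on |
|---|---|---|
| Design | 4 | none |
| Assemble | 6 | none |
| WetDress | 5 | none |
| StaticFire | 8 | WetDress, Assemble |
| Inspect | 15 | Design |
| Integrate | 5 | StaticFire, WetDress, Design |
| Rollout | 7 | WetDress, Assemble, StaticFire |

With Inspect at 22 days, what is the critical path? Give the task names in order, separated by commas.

Baseline: Assemble→StaticFire→Rollout = 6+8+7 = 21 → 21 days.
The longest path through Inspect is only 19 days, so Inspect has float 2.
Now Design→Inspect = 4+22 = 26 is longest, so the finish becomes 26 days.

Design, Inspect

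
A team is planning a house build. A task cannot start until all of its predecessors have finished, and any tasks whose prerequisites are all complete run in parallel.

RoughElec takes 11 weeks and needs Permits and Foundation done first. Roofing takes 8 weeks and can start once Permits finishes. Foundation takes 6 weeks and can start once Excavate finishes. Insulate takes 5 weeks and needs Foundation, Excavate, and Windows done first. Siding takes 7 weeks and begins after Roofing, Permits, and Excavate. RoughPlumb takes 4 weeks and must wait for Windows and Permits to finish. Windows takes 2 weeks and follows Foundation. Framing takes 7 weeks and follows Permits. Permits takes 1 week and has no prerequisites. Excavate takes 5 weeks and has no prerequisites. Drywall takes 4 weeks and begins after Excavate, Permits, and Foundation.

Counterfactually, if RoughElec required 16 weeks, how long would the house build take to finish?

Critical path before the change: Excavate→Foundation→RoughElec = 5+6+11 = 22 giving 22 weeks.
RoughElec lies on that path, so at 16 weeks the path becomes 27 weeks.
The critical path is still Excavate→Foundation→RoughElec; finish is now 27 weeks.

27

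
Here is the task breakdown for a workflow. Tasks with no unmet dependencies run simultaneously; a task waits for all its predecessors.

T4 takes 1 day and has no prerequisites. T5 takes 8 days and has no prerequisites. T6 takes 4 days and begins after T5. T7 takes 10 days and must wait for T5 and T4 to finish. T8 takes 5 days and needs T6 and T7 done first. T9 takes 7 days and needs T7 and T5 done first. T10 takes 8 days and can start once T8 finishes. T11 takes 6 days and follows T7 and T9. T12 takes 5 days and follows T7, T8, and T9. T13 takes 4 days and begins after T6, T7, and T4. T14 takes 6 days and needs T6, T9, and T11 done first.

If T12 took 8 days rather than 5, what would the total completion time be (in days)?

The binding path is T5→T7→T9→T11→T14 = 8+10+7+6+6 = 37; finish at 37 days.
The longest path through T12 is only 30 days, so T12 has float 7.
No other chain overtakes it, so the finish is 37 days.

37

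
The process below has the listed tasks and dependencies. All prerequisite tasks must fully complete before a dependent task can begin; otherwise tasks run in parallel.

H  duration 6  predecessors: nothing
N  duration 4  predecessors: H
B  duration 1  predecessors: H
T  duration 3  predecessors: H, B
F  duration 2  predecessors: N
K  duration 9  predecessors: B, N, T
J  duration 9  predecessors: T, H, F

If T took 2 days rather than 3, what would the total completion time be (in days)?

Actual critical path: H→N→F→J = 6+4+2+9 = 21 ⇒ 21 days.
T is off the critical path — its longest chain is 19 days, giving 2 of slack.
That remains the longest chain; total 21 days.

21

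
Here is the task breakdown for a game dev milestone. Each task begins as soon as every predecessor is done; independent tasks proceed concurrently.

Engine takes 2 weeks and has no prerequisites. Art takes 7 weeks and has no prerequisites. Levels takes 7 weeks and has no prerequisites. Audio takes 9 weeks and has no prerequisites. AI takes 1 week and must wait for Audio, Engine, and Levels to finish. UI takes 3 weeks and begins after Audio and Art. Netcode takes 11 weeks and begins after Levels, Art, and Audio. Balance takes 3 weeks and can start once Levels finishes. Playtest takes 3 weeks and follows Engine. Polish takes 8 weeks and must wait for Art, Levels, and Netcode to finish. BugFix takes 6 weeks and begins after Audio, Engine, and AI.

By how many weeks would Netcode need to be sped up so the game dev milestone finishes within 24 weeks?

4

Current finish: 28 weeks; target: 24.
Netcode is on every critical path, so each week cut from Netcode cuts the finish by one (this holds down to a finish of 18).
Need 28 − 24 = 4 weeks off Netcode → Netcode becomes 7 weeks, finish becomes 24.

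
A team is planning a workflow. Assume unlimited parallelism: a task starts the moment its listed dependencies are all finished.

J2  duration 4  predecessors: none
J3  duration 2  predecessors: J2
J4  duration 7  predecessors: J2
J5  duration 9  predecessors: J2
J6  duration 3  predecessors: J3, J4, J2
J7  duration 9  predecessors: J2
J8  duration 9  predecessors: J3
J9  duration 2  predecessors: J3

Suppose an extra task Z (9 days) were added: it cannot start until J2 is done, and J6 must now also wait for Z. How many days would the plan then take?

Originally the plan takes 15 days.
With Z inserted, J6 now waits for max(J3, J4, J2, Z).
New critical path: J2→Z→J6 = 4+9+3 = 16 ⇒ 16 days.

16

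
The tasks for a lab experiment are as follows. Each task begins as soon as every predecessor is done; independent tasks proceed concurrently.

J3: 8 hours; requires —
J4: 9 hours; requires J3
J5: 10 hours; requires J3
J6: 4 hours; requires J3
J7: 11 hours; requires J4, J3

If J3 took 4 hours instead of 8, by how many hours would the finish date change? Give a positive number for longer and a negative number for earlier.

Critical path before the change: J3→J4→J7 = 8+9+11 = 28 giving 28 hours.
Since J3 is critical, the -4 change carries straight to that chain (now 24 hours).
No other chain overtakes it, so the finish is 24 hours.
Change in finish: 24 − 28 = -4 hours.

-4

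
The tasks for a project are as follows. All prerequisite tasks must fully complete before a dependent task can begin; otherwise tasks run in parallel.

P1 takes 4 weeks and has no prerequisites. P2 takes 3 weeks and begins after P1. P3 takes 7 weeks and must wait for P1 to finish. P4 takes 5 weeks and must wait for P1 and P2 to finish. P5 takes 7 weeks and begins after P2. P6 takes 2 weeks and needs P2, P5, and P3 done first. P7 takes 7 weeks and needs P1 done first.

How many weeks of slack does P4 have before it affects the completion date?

4

Critical path: P1→P2→P5→P6 = 4+3+7+2 = 16, so the finish is 16 weeks.
The longest chain containing P4 totals 12 weeks.
Slack of P4 = 11 − 7 = 4 weeks.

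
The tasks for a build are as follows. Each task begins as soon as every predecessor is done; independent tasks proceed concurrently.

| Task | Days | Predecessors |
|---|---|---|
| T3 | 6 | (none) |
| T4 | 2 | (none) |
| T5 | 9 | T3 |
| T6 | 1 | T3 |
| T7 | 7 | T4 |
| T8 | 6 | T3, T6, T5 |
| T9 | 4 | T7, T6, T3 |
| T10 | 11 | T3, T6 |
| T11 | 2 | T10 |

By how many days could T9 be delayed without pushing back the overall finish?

T3→T5→T8 = 6+9+6 = 21 sets the makespan at 21 days.
Longest path through T9: 13 days (earliest finish 13, latest finish 21).
So T9 can slip 21 − 13 = 8 days.

8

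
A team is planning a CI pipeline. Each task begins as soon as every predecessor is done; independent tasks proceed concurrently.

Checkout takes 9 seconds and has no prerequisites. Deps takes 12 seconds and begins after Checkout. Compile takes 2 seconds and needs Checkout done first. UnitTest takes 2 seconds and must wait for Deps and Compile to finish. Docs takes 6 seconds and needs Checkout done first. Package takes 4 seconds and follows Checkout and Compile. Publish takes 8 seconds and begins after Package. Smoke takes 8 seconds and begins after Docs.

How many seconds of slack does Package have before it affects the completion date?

0

Checkout→Deps→UnitTest = 9+12+2 = 23 sets the makespan at 23 seconds.
Package finishes as early as 15 and must finish by 15.
So Package can slip 15 − 15 = 0 seconds.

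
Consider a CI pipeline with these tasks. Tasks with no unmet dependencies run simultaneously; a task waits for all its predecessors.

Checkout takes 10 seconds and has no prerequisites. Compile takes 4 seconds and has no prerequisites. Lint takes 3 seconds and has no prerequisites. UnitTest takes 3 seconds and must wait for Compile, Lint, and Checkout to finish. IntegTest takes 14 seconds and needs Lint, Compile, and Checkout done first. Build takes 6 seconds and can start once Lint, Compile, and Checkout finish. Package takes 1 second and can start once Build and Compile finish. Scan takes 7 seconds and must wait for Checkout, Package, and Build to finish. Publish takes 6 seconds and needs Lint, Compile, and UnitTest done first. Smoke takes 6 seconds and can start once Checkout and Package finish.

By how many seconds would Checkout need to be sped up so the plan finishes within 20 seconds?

4

Current finish: 24 seconds; target: 20.
Checkout is on every critical path, so each second cut from Checkout cuts the finish by one (this holds down to a finish of 18).
Need 24 − 20 = 4 seconds off Checkout → Checkout becomes 6 seconds, finish becomes 20.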